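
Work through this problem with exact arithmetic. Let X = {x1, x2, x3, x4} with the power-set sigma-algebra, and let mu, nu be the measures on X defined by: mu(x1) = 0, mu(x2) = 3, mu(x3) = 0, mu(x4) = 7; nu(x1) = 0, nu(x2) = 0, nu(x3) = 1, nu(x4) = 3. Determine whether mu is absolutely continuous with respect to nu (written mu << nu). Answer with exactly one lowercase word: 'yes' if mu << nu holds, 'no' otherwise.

mu << nu means: every nu-null measurable set is also mu-null; equivalently, for every atom x, if nu({x}) = 0 then mu({x}) = 0.
Checking each atom:
  x1: nu = 0, mu = 0 -> consistent with mu << nu.
  x2: nu = 0, mu = 3 > 0 -> violates mu << nu.
  x3: nu = 1 > 0 -> no constraint.
  x4: nu = 3 > 0 -> no constraint.
The atom(s) x2 violate the condition (nu = 0 but mu > 0). Therefore mu is NOT absolutely continuous w.r.t. nu.

no


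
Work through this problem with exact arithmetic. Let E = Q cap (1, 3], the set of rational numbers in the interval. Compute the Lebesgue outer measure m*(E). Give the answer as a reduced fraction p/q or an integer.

Q cap (1, 3] is countable; list its elements as q_1, q_2, ... . Fix eps > 0 and cover the k-th point by an interval of length eps * 2^(-k). The cover has total length eps * sum_{k>=1} 2^(-k) = eps, so by definition of outer measure m*(Q cap (1, 3]) <= eps. Since eps was arbitrary and m* >= 0, the outer measure is 0.

0


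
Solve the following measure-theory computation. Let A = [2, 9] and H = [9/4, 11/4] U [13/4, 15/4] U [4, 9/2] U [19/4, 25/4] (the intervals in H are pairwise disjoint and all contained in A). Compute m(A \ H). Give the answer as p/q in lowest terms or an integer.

The ambient interval has length m(A) = 9 - 2 = 7.
Since the holes are disjoint and sit inside A, by finite additivity
  m(H) = sum_i (b_i - a_i), and m(A \ H) = m(A) - m(H).
Computing the hole measures:
  m(H_1) = 11/4 - 9/4 = 1/2.
  m(H_2) = 15/4 - 13/4 = 1/2.
  m(H_3) = 9/2 - 4 = 1/2.
  m(H_4) = 25/4 - 19/4 = 3/2.
Summed: m(H) = 1/2 + 1/2 + 1/2 + 3/2 = 3.
So m(A \ H) = 7 - 3 = 4.

4


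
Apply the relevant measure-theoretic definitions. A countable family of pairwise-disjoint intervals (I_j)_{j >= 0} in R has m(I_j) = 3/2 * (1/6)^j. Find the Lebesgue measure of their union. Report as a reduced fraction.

By countable additivity of the Lebesgue measure on pairwise disjoint measurable sets,
  m(union_{j >= 0} I_j) = sum_{j >= 0} m(I_j) = sum_{j >= 0} a * r^j,
  with a = 3/2 and r = 1/6.
Since 0 < r = 1/6 < 1, the geometric series converges:
  sum_{j >= 0} a * r^j = a / (1 - r).
  = 3/2 / (1 - 1/6)
  = 3/2 / (5/6)
  = 9/5.

9/5


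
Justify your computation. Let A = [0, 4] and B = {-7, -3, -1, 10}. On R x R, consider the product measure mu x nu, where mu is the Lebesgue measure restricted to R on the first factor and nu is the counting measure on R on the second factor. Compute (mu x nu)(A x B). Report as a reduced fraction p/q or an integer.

For a measurable rectangle A x B, the product measure satisfies
  (mu x nu)(A x B) = mu(A) * nu(B).
  mu(A) = 4.
  nu(B) = 4.
  (mu x nu)(A x B) = 4 * 4 = 16.

16


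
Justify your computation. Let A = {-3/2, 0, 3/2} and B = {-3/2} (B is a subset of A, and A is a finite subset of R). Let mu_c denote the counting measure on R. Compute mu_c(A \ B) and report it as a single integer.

Counting measure assigns mu_c(E) = |E| (number of elements) when E is finite. For B subset A, A \ B is the set of elements of A not in B, so |A \ B| = |A| - |B|.
|A| = 3, |B| = 1, so mu_c(A \ B) = 3 - 1 = 2.

2


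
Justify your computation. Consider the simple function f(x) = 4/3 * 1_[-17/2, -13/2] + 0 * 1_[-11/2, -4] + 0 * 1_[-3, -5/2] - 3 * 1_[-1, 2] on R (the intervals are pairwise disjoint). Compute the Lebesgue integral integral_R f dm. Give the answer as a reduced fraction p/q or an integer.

For a simple function f = sum_i c_i * 1_{A_i} with disjoint A_i,
  integral f dm = sum_i c_i * m(A_i).
Lengths of the A_i:
  m(A_1) = -13/2 - (-17/2) = 2.
  m(A_2) = -4 - (-11/2) = 3/2.
  m(A_3) = -5/2 - (-3) = 1/2.
  m(A_4) = 2 - (-1) = 3.
Contributions c_i * m(A_i):
  (4/3) * (2) = 8/3.
  (0) * (3/2) = 0.
  (0) * (1/2) = 0.
  (-3) * (3) = -9.
Total: 8/3 + 0 + 0 - 9 = -19/3.

-19/3


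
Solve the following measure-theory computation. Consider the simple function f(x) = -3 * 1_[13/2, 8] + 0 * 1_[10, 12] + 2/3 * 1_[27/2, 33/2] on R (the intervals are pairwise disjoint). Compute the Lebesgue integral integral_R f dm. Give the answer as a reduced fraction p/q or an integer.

For a simple function f = sum_i c_i * 1_{A_i} with disjoint A_i,
  integral f dm = sum_i c_i * m(A_i).
Lengths of the A_i:
  m(A_1) = 8 - 13/2 = 3/2.
  m(A_2) = 12 - 10 = 2.
  m(A_3) = 33/2 - 27/2 = 3.
Contributions c_i * m(A_i):
  (-3) * (3/2) = -9/2.
  (0) * (2) = 0.
  (2/3) * (3) = 2.
Total: -9/2 + 0 + 2 = -5/2.

-5/2


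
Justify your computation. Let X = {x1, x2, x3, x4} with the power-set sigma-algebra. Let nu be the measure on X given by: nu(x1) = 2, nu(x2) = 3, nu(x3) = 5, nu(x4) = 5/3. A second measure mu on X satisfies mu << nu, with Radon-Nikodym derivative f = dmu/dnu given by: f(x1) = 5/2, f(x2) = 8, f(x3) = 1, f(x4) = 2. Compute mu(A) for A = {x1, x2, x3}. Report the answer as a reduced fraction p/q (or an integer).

By the defining property of the Radon-Nikodym derivative, for every measurable set A,
  mu(A) = integral_A f dnu.
Since nu is a discrete measure concentrated on the atoms of X, the integral over A reduces to the sum
  mu(A) = sum_{x in A} f(x) * nu({x}).
Computing each term:
  x1: f(x1) * nu(x1) = 5/2 * 2 = 5.
  x2: f(x2) * nu(x2) = 8 * 3 = 24.
  x3: f(x3) * nu(x3) = 1 * 5 = 5.
Summing: mu(A) = 5 + 24 + 5 = 34.

34


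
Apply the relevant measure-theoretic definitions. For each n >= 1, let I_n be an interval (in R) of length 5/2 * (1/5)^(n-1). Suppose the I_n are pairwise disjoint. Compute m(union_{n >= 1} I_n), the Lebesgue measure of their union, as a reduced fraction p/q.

By countable additivity of the Lebesgue measure on pairwise disjoint measurable sets,
  m(union_{n >= 1} I_n) = sum_{n >= 1} m(I_n) = sum_{n >= 1} a * r^(n-1),
  with a = 5/2 and r = 1/5.
Since 0 < r = 1/5 < 1, the geometric series converges:
  sum_{n >= 1} a * r^(n-1) = a / (1 - r).
  = 5/2 / (1 - 1/5)
  = 5/2 / (4/5)
  = 25/8.

25/8


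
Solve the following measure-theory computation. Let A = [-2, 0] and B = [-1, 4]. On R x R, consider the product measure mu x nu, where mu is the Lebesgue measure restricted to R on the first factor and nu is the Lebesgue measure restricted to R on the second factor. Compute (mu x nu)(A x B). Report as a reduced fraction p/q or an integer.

For a measurable rectangle A x B, the product measure satisfies
  (mu x nu)(A x B) = mu(A) * nu(B).
  mu(A) = 2.
  nu(B) = 5.
  (mu x nu)(A x B) = 2 * 5 = 10.

10


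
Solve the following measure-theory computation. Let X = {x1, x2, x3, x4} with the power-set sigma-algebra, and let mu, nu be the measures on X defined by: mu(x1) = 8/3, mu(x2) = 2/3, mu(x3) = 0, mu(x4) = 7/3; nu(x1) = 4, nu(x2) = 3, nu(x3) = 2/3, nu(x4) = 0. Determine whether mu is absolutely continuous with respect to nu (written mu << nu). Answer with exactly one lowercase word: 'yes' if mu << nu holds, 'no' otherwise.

mu << nu means: every nu-null measurable set is also mu-null; equivalently, for every atom x, if nu({x}) = 0 then mu({x}) = 0.
Checking each atom:
  x1: nu = 4 > 0 -> no constraint.
  x2: nu = 3 > 0 -> no constraint.
  x3: nu = 2/3 > 0 -> no constraint.
  x4: nu = 0, mu = 7/3 > 0 -> violates mu << nu.
The atom(s) x4 violate the condition (nu = 0 but mu > 0). Therefore mu is NOT absolutely continuous w.r.t. nu.

no


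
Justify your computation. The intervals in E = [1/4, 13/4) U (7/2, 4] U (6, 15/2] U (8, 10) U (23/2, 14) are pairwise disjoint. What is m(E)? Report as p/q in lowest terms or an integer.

For pairwise disjoint intervals, m(union_i I_i) = sum_i m(I_i),
and m is invariant under swapping open/closed endpoints (single points have measure 0).
So m(E) = sum_i (b_i - a_i).
  I_1 has length 13/4 - 1/4 = 3.
  I_2 has length 4 - 7/2 = 1/2.
  I_3 has length 15/2 - 6 = 3/2.
  I_4 has length 10 - 8 = 2.
  I_5 has length 14 - 23/2 = 5/2.
Summing:
  m(E) = 3 + 1/2 + 3/2 + 2 + 5/2 = 19/2.

19/2


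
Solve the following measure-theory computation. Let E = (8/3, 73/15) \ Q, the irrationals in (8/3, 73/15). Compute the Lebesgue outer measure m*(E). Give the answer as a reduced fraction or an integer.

The interval I = (8/3, 73/15) has m(I) = 73/15 - 8/3 = 11/5 (endpoints are measure-zero, so open/closed/half-open agree). Write I = (I cap Q) u (I \ Q). The rationals in I are countable, so m*(I cap Q) = 0 (cover each rational by intervals whose total length is arbitrarily small). By countable subadditivity m*(I) <= m*(I cap Q) + m*(I \ Q), hence m*(I \ Q) >= m(I) = 11/5. The reverse inequality m*(I \ Q) <= m*(I) = 11/5 is trivial since (I \ Q) is a subset of I. Therefore m*(I \ Q) = 11/5.

11/5


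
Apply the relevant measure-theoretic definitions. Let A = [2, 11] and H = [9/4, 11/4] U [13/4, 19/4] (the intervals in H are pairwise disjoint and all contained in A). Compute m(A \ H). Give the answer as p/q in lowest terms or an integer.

The ambient interval has length m(A) = 11 - 2 = 9.
Since the holes are disjoint and sit inside A, by finite additivity
  m(H) = sum_i (b_i - a_i), and m(A \ H) = m(A) - m(H).
Computing the hole measures:
  m(H_1) = 11/4 - 9/4 = 1/2.
  m(H_2) = 19/4 - 13/4 = 3/2.
Summed: m(H) = 1/2 + 3/2 = 2.
So m(A \ H) = 9 - 2 = 7.

7


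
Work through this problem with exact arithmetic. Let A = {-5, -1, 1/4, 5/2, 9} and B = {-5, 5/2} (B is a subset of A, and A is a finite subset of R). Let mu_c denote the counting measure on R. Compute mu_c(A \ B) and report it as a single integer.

Counting measure assigns mu_c(E) = |E| (number of elements) when E is finite. For B subset A, A \ B is the set of elements of A not in B, so |A \ B| = |A| - |B|.
|A| = 5, |B| = 2, so mu_c(A \ B) = 5 - 2 = 3.

3


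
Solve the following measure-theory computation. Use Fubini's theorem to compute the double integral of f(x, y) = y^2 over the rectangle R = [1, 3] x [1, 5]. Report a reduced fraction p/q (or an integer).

f(x, y) is a tensor product of a function of x and a function of y, and both factors are bounded continuous (hence Lebesgue integrable) on the rectangle, so Fubini's theorem applies:
  integral_R f d(m x m) = (integral_a1^b1 1 dx) * (integral_a2^b2 y^2 dy).
Inner integral in x: integral_{1}^{3} 1 dx = (3^1 - 1^1)/1
  = 2.
Inner integral in y: integral_{1}^{5} y^2 dy = (5^3 - 1^3)/3
  = 124/3.
Product: (2) * (124/3) = 248/3.

248/3


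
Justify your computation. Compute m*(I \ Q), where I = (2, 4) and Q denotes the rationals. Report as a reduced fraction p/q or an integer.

The interval I = (2, 4) has m(I) = 4 - 2 = 2 (endpoints are measure-zero, so open/closed/half-open agree). Write I = (I cap Q) u (I \ Q). The rationals in I are countable, so m*(I cap Q) = 0 (cover each rational by intervals whose total length is arbitrarily small). By countable subadditivity m*(I) <= m*(I cap Q) + m*(I \ Q), hence m*(I \ Q) >= m(I) = 2. The reverse inequality m*(I \ Q) <= m*(I) = 2 is trivial since (I \ Q) is a subset of I. Therefore m*(I \ Q) = 2.

2


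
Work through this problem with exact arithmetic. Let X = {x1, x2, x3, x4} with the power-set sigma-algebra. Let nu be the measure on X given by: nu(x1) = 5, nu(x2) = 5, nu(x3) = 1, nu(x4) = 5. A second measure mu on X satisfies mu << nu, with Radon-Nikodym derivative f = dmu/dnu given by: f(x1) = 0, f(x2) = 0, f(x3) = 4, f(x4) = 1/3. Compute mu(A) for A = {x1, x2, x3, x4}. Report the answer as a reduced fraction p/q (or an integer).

By the defining property of the Radon-Nikodym derivative, for every measurable set A,
  mu(A) = integral_A f dnu.
Since nu is a discrete measure concentrated on the atoms of X, the integral over A reduces to the sum
  mu(A) = sum_{x in A} f(x) * nu({x}).
Computing each term:
  x1: f(x1) * nu(x1) = 0 * 5 = 0.
  x2: f(x2) * nu(x2) = 0 * 5 = 0.
  x3: f(x3) * nu(x3) = 4 * 1 = 4.
  x4: f(x4) * nu(x4) = 1/3 * 5 = 5/3.
Summing: mu(A) = 0 + 0 + 4 + 5/3 = 17/3.

17/3


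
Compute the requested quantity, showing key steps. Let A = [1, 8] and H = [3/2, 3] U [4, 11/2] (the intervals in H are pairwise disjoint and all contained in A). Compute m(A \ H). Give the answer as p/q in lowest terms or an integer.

The ambient interval has length m(A) = 8 - 1 = 7.
Since the holes are disjoint and sit inside A, by finite additivity
  m(H) = sum_i (b_i - a_i), and m(A \ H) = m(A) - m(H).
Computing the hole measures:
  m(H_1) = 3 - 3/2 = 3/2.
  m(H_2) = 11/2 - 4 = 3/2.
Summed: m(H) = 3/2 + 3/2 = 3.
So m(A \ H) = 7 - 3 = 4.

4


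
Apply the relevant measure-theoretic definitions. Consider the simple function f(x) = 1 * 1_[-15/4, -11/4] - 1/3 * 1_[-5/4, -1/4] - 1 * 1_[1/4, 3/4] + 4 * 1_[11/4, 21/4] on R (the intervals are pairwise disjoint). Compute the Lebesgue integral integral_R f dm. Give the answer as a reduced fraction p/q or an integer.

For a simple function f = sum_i c_i * 1_{A_i} with disjoint A_i,
  integral f dm = sum_i c_i * m(A_i).
Lengths of the A_i:
  m(A_1) = -11/4 - (-15/4) = 1.
  m(A_2) = -1/4 - (-5/4) = 1.
  m(A_3) = 3/4 - 1/4 = 1/2.
  m(A_4) = 21/4 - 11/4 = 5/2.
Contributions c_i * m(A_i):
  (1) * (1) = 1.
  (-1/3) * (1) = -1/3.
  (-1) * (1/2) = -1/2.
  (4) * (5/2) = 10.
Total: 1 - 1/3 - 1/2 + 10 = 61/6.

61/6


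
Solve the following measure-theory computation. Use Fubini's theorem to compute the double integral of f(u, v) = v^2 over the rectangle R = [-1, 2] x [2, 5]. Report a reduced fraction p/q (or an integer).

f(u, v) is a tensor product of a function of u and a function of v, and both factors are bounded continuous (hence Lebesgue integrable) on the rectangle, so Fubini's theorem applies:
  integral_R f d(m x m) = (integral_a1^b1 1 du) * (integral_a2^b2 v^2 dv).
Inner integral in u: integral_{-1}^{2} 1 du = (2^1 - (-1)^1)/1
  = 3.
Inner integral in v: integral_{2}^{5} v^2 dv = (5^3 - 2^3)/3
  = 39.
Product: (3) * (39) = 117.

117


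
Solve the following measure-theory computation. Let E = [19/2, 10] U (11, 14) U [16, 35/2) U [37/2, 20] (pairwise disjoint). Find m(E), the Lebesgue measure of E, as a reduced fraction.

For pairwise disjoint intervals, m(union_i I_i) = sum_i m(I_i),
and m is invariant under swapping open/closed endpoints (single points have measure 0).
So m(E) = sum_i (b_i - a_i).
  I_1 has length 10 - 19/2 = 1/2.
  I_2 has length 14 - 11 = 3.
  I_3 has length 35/2 - 16 = 3/2.
  I_4 has length 20 - 37/2 = 3/2.
Summing:
  m(E) = 1/2 + 3 + 3/2 + 3/2 = 13/2.

13/2


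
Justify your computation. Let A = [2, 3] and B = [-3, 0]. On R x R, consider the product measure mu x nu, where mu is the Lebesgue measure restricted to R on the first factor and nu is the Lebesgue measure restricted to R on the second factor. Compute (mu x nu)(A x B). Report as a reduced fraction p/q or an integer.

For a measurable rectangle A x B, the product measure satisfies
  (mu x nu)(A x B) = mu(A) * nu(B).
  mu(A) = 1.
  nu(B) = 3.
  (mu x nu)(A x B) = 1 * 3 = 3.

3


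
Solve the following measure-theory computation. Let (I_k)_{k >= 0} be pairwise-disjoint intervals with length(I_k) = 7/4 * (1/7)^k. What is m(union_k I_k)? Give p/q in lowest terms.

By countable additivity of the Lebesgue measure on pairwise disjoint measurable sets,
  m(union_{k >= 0} I_k) = sum_{k >= 0} m(I_k) = sum_{k >= 0} a * r^k,
  with a = 7/4 and r = 1/7.
Since 0 < r = 1/7 < 1, the geometric series converges:
  sum_{k >= 0} a * r^k = a / (1 - r).
  = 7/4 / (1 - 1/7)
  = 7/4 / (6/7)
  = 49/24.

49/24


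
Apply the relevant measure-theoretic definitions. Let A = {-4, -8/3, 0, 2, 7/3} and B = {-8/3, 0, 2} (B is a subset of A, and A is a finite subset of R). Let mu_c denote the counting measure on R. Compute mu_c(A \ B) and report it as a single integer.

Counting measure assigns mu_c(E) = |E| (number of elements) when E is finite. For B subset A, A \ B is the set of elements of A not in B, so |A \ B| = |A| - |B|.
|A| = 5, |B| = 3, so mu_c(A \ B) = 5 - 3 = 2.

2


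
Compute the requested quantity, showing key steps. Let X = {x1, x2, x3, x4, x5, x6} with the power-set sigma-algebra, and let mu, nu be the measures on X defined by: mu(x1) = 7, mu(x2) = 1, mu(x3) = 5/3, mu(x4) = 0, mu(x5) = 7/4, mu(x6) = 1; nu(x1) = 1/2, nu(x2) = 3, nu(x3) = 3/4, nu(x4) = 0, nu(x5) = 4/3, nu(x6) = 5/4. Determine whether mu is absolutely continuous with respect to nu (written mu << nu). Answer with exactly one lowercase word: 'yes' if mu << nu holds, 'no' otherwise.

mu << nu means: every nu-null measurable set is also mu-null; equivalently, for every atom x, if nu({x}) = 0 then mu({x}) = 0.
Checking each atom:
  x1: nu = 1/2 > 0 -> no constraint.
  x2: nu = 3 > 0 -> no constraint.
  x3: nu = 3/4 > 0 -> no constraint.
  x4: nu = 0, mu = 0 -> consistent with mu << nu.
  x5: nu = 4/3 > 0 -> no constraint.
  x6: nu = 5/4 > 0 -> no constraint.
No atom violates the condition. Therefore mu << nu.

yes


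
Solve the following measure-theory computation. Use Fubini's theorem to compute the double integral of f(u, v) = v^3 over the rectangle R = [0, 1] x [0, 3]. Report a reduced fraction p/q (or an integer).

f(u, v) is a tensor product of a function of u and a function of v, and both factors are bounded continuous (hence Lebesgue integrable) on the rectangle, so Fubini's theorem applies:
  integral_R f d(m x m) = (integral_a1^b1 1 du) * (integral_a2^b2 v^3 dv).
Inner integral in u: integral_{0}^{1} 1 du = (1^1 - 0^1)/1
  = 1.
Inner integral in v: integral_{0}^{3} v^3 dv = (3^4 - 0^4)/4
  = 81/4.
Product: (1) * (81/4) = 81/4.

81/4


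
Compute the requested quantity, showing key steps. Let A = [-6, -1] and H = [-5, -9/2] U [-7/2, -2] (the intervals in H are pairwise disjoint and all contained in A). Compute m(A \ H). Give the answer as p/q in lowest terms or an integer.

The ambient interval has length m(A) = -1 - (-6) = 5.
Since the holes are disjoint and sit inside A, by finite additivity
  m(H) = sum_i (b_i - a_i), and m(A \ H) = m(A) - m(H).
Computing the hole measures:
  m(H_1) = -9/2 - (-5) = 1/2.
  m(H_2) = -2 - (-7/2) = 3/2.
Summed: m(H) = 1/2 + 3/2 = 2.
So m(A \ H) = 5 - 2 = 3.

3


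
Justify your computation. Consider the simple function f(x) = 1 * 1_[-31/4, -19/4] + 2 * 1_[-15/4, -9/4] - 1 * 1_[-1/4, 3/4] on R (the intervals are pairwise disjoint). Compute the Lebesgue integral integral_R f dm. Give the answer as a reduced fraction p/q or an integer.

For a simple function f = sum_i c_i * 1_{A_i} with disjoint A_i,
  integral f dm = sum_i c_i * m(A_i).
Lengths of the A_i:
  m(A_1) = -19/4 - (-31/4) = 3.
  m(A_2) = -9/4 - (-15/4) = 3/2.
  m(A_3) = 3/4 - (-1/4) = 1.
Contributions c_i * m(A_i):
  (1) * (3) = 3.
  (2) * (3/2) = 3.
  (-1) * (1) = -1.
Total: 3 + 3 - 1 = 5.

5


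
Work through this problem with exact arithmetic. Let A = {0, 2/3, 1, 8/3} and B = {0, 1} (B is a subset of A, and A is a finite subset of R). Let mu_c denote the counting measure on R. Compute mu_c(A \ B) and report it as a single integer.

Counting measure assigns mu_c(E) = |E| (number of elements) when E is finite. For B subset A, A \ B is the set of elements of A not in B, so |A \ B| = |A| - |B|.
|A| = 4, |B| = 2, so mu_c(A \ B) = 4 - 2 = 2.

2


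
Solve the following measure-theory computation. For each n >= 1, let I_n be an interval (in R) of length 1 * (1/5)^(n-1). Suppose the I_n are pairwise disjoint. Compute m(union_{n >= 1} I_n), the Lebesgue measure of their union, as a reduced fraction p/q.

By countable additivity of the Lebesgue measure on pairwise disjoint measurable sets,
  m(union_{n >= 1} I_n) = sum_{n >= 1} m(I_n) = sum_{n >= 1} a * r^(n-1),
  with a = 1 and r = 1/5.
Since 0 < r = 1/5 < 1, the geometric series converges:
  sum_{n >= 1} a * r^(n-1) = a / (1 - r).
  = 1 / (1 - 1/5)
  = 1 / (4/5)
  = 5/4.

5/4


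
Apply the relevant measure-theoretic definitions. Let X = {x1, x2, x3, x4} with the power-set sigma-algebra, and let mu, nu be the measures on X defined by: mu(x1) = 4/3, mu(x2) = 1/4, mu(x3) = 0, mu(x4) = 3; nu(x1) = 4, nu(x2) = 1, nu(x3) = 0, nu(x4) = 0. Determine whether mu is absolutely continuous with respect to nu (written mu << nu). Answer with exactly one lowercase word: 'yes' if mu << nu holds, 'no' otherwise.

mu << nu means: every nu-null measurable set is also mu-null; equivalently, for every atom x, if nu({x}) = 0 then mu({x}) = 0.
Checking each atom:
  x1: nu = 4 > 0 -> no constraint.
  x2: nu = 1 > 0 -> no constraint.
  x3: nu = 0, mu = 0 -> consistent with mu << nu.
  x4: nu = 0, mu = 3 > 0 -> violates mu << nu.
The atom(s) x4 violate the condition (nu = 0 but mu > 0). Therefore mu is NOT absolutely continuous w.r.t. nu.

no


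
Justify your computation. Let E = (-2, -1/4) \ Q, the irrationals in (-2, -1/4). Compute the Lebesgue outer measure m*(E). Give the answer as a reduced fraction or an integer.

The interval I = (-2, -1/4) has m(I) = -1/4 - (-2) = 7/4 (endpoints are measure-zero, so open/closed/half-open agree). Write I = (I cap Q) u (I \ Q). The rationals in I are countable, so m*(I cap Q) = 0 (cover each rational by intervals whose total length is arbitrarily small). By countable subadditivity m*(I) <= m*(I cap Q) + m*(I \ Q), hence m*(I \ Q) >= m(I) = 7/4. The reverse inequality m*(I \ Q) <= m*(I) = 7/4 is trivial since (I \ Q) is a subset of I. Therefore m*(I \ Q) = 7/4.

7/4


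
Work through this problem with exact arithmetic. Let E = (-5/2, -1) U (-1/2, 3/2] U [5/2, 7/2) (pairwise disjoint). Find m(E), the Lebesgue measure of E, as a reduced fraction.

For pairwise disjoint intervals, m(union_i I_i) = sum_i m(I_i),
and m is invariant under swapping open/closed endpoints (single points have measure 0).
So m(E) = sum_i (b_i - a_i).
  I_1 has length -1 - (-5/2) = 3/2.
  I_2 has length 3/2 - (-1/2) = 2.
  I_3 has length 7/2 - 5/2 = 1.
Summing:
  m(E) = 3/2 + 2 + 1 = 9/2.

9/2


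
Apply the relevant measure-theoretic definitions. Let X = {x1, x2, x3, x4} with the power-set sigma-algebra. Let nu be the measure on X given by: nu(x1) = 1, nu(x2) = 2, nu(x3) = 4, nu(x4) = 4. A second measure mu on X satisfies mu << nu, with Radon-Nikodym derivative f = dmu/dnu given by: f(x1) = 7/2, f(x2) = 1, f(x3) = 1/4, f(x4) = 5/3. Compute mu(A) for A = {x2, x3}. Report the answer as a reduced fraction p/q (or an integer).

By the defining property of the Radon-Nikodym derivative, for every measurable set A,
  mu(A) = integral_A f dnu.
Since nu is a discrete measure concentrated on the atoms of X, the integral over A reduces to the sum
  mu(A) = sum_{x in A} f(x) * nu({x}).
Computing each term:
  x2: f(x2) * nu(x2) = 1 * 2 = 2.
  x3: f(x3) * nu(x3) = 1/4 * 4 = 1.
Summing: mu(A) = 2 + 1 = 3.

3


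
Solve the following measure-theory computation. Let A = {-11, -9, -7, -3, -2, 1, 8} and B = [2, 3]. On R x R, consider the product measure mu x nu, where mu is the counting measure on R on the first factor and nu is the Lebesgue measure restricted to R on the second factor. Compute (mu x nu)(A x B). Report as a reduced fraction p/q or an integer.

For a measurable rectangle A x B, the product measure satisfies
  (mu x nu)(A x B) = mu(A) * nu(B).
  mu(A) = 7.
  nu(B) = 1.
  (mu x nu)(A x B) = 7 * 1 = 7.

7


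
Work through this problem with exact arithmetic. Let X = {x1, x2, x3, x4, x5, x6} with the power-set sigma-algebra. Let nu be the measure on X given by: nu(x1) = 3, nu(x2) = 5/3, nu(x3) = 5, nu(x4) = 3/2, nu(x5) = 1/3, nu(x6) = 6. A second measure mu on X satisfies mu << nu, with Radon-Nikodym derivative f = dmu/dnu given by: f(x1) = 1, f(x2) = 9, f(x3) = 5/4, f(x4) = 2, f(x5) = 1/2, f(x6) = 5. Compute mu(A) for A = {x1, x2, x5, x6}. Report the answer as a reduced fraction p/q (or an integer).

By the defining property of the Radon-Nikodym derivative, for every measurable set A,
  mu(A) = integral_A f dnu.
Since nu is a discrete measure concentrated on the atoms of X, the integral over A reduces to the sum
  mu(A) = sum_{x in A} f(x) * nu({x}).
Computing each term:
  x1: f(x1) * nu(x1) = 1 * 3 = 3.
  x2: f(x2) * nu(x2) = 9 * 5/3 = 15.
  x5: f(x5) * nu(x5) = 1/2 * 1/3 = 1/6.
  x6: f(x6) * nu(x6) = 5 * 6 = 30.
Summing: mu(A) = 3 + 15 + 1/6 + 30 = 289/6.

289/6


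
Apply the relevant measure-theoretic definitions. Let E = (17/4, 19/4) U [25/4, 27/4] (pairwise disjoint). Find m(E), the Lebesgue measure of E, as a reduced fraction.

For pairwise disjoint intervals, m(union_i I_i) = sum_i m(I_i),
and m is invariant under swapping open/closed endpoints (single points have measure 0).
So m(E) = sum_i (b_i - a_i).
  I_1 has length 19/4 - 17/4 = 1/2.
  I_2 has length 27/4 - 25/4 = 1/2.
Summing:
  m(E) = 1/2 + 1/2 = 1.

1


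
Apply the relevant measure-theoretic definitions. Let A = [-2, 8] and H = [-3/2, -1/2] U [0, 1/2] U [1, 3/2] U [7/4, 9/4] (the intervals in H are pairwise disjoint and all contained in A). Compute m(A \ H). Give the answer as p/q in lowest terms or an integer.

The ambient interval has length m(A) = 8 - (-2) = 10.
Since the holes are disjoint and sit inside A, by finite additivity
  m(H) = sum_i (b_i - a_i), and m(A \ H) = m(A) - m(H).
Computing the hole measures:
  m(H_1) = -1/2 - (-3/2) = 1.
  m(H_2) = 1/2 - 0 = 1/2.
  m(H_3) = 3/2 - 1 = 1/2.
  m(H_4) = 9/4 - 7/4 = 1/2.
Summed: m(H) = 1 + 1/2 + 1/2 + 1/2 = 5/2.
So m(A \ H) = 10 - 5/2 = 15/2.

15/2


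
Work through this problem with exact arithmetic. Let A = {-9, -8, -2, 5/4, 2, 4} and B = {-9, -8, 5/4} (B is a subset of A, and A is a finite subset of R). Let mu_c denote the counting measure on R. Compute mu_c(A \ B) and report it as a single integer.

Counting measure assigns mu_c(E) = |E| (number of elements) when E is finite. For B subset A, A \ B is the set of elements of A not in B, so |A \ B| = |A| - |B|.
|A| = 6, |B| = 3, so mu_c(A \ B) = 6 - 3 = 3.

3


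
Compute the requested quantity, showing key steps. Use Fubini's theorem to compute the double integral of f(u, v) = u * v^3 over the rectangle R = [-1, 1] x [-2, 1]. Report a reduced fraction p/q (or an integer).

f(u, v) is a tensor product of a function of u and a function of v, and both factors are bounded continuous (hence Lebesgue integrable) on the rectangle, so Fubini's theorem applies:
  integral_R f d(m x m) = (integral_a1^b1 u du) * (integral_a2^b2 v^3 dv).
Inner integral in u: integral_{-1}^{1} u du = (1^2 - (-1)^2)/2
  = 0.
Inner integral in v: integral_{-2}^{1} v^3 dv = (1^4 - (-2)^4)/4
  = -15/4.
Product: (0) * (-15/4) = 0.

0


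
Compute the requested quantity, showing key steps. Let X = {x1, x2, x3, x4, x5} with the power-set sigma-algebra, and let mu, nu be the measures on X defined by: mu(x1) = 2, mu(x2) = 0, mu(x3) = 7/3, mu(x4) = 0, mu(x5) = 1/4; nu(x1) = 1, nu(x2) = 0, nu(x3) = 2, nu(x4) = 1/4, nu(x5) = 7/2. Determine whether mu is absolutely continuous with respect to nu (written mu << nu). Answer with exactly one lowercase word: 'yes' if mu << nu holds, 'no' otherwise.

mu << nu means: every nu-null measurable set is also mu-null; equivalently, for every atom x, if nu({x}) = 0 then mu({x}) = 0.
Checking each atom:
  x1: nu = 1 > 0 -> no constraint.
  x2: nu = 0, mu = 0 -> consistent with mu << nu.
  x3: nu = 2 > 0 -> no constraint.
  x4: nu = 1/4 > 0 -> no constraint.
  x5: nu = 7/2 > 0 -> no constraint.
No atom violates the condition. Therefore mu << nu.

yes


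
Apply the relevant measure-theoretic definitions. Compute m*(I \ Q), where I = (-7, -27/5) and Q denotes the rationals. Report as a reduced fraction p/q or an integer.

The interval I = (-7, -27/5) has m(I) = -27/5 - (-7) = 8/5 (endpoints are measure-zero, so open/closed/half-open agree). Write I = (I cap Q) u (I \ Q). The rationals in I are countable, so m*(I cap Q) = 0 (cover each rational by intervals whose total length is arbitrarily small). By countable subadditivity m*(I) <= m*(I cap Q) + m*(I \ Q), hence m*(I \ Q) >= m(I) = 8/5. The reverse inequality m*(I \ Q) <= m*(I) = 8/5 is trivial since (I \ Q) is a subset of I. Therefore m*(I \ Q) = 8/5.

8/5


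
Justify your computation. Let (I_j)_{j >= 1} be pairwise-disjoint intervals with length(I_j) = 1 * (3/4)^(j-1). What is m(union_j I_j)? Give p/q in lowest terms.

By countable additivity of the Lebesgue measure on pairwise disjoint measurable sets,
  m(union_{j >= 1} I_j) = sum_{j >= 1} m(I_j) = sum_{j >= 1} a * r^(j-1),
  with a = 1 and r = 3/4.
Since 0 < r = 3/4 < 1, the geometric series converges:
  sum_{j >= 1} a * r^(j-1) = a / (1 - r).
  = 1 / (1 - 3/4)
  = 1 / (1/4)
  = 4.

4


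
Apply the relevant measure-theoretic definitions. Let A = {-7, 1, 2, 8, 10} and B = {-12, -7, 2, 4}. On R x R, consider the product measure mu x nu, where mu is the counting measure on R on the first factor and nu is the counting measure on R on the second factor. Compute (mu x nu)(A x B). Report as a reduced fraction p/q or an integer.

For a measurable rectangle A x B, the product measure satisfies
  (mu x nu)(A x B) = mu(A) * nu(B).
  mu(A) = 5.
  nu(B) = 4.
  (mu x nu)(A x B) = 5 * 4 = 20.

20


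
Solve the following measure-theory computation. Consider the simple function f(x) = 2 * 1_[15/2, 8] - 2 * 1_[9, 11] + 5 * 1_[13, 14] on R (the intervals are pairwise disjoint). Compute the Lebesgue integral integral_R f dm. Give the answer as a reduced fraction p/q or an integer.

For a simple function f = sum_i c_i * 1_{A_i} with disjoint A_i,
  integral f dm = sum_i c_i * m(A_i).
Lengths of the A_i:
  m(A_1) = 8 - 15/2 = 1/2.
  m(A_2) = 11 - 9 = 2.
  m(A_3) = 14 - 13 = 1.
Contributions c_i * m(A_i):
  (2) * (1/2) = 1.
  (-2) * (2) = -4.
  (5) * (1) = 5.
Total: 1 - 4 + 5 = 2.

2


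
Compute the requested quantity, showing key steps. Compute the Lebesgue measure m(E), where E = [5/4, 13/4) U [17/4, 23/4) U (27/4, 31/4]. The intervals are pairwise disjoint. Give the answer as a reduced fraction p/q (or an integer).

For pairwise disjoint intervals, m(union_i I_i) = sum_i m(I_i),
and m is invariant under swapping open/closed endpoints (single points have measure 0).
So m(E) = sum_i (b_i - a_i).
  I_1 has length 13/4 - 5/4 = 2.
  I_2 has length 23/4 - 17/4 = 3/2.
  I_3 has length 31/4 - 27/4 = 1.
Summing:
  m(E) = 2 + 3/2 + 1 = 9/2.

9/2


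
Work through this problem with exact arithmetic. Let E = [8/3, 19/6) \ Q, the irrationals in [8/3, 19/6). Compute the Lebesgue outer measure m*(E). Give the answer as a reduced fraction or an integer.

The interval I = [8/3, 19/6) has m(I) = 19/6 - 8/3 = 1/2 (endpoints are measure-zero, so open/closed/half-open agree). Write I = (I cap Q) u (I \ Q). The rationals in I are countable, so m*(I cap Q) = 0 (cover each rational by intervals whose total length is arbitrarily small). By countable subadditivity m*(I) <= m*(I cap Q) + m*(I \ Q), hence m*(I \ Q) >= m(I) = 1/2. The reverse inequality m*(I \ Q) <= m*(I) = 1/2 is trivial since (I \ Q) is a subset of I. Therefore m*(I \ Q) = 1/2.

1/2


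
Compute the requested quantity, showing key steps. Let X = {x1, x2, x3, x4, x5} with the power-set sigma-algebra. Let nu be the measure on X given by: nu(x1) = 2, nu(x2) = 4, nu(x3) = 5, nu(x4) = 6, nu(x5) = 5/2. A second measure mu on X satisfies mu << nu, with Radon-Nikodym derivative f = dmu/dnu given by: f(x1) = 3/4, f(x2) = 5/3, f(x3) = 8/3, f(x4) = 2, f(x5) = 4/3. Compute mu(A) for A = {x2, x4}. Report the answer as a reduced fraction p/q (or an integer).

By the defining property of the Radon-Nikodym derivative, for every measurable set A,
  mu(A) = integral_A f dnu.
Since nu is a discrete measure concentrated on the atoms of X, the integral over A reduces to the sum
  mu(A) = sum_{x in A} f(x) * nu({x}).
Computing each term:
  x2: f(x2) * nu(x2) = 5/3 * 4 = 20/3.
  x4: f(x4) * nu(x4) = 2 * 6 = 12.
Summing: mu(A) = 20/3 + 12 = 56/3.

56/3


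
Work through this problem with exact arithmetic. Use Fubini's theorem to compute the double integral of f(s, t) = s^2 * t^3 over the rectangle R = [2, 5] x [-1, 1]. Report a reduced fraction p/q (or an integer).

f(s, t) is a tensor product of a function of s and a function of t, and both factors are bounded continuous (hence Lebesgue integrable) on the rectangle, so Fubini's theorem applies:
  integral_R f d(m x m) = (integral_a1^b1 s^2 ds) * (integral_a2^b2 t^3 dt).
Inner integral in s: integral_{2}^{5} s^2 ds = (5^3 - 2^3)/3
  = 39.
Inner integral in t: integral_{-1}^{1} t^3 dt = (1^4 - (-1)^4)/4
  = 0.
Product: (39) * (0) = 0.

0


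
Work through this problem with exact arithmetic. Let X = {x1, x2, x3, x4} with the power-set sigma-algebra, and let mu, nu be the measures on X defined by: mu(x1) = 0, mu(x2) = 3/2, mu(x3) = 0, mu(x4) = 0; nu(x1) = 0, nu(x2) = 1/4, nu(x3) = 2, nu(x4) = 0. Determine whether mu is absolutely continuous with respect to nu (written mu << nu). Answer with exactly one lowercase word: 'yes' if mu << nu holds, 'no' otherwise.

mu << nu means: every nu-null measurable set is also mu-null; equivalently, for every atom x, if nu({x}) = 0 then mu({x}) = 0.
Checking each atom:
  x1: nu = 0, mu = 0 -> consistent with mu << nu.
  x2: nu = 1/4 > 0 -> no constraint.
  x3: nu = 2 > 0 -> no constraint.
  x4: nu = 0, mu = 0 -> consistent with mu << nu.
No atom violates the condition. Therefore mu << nu.

yes


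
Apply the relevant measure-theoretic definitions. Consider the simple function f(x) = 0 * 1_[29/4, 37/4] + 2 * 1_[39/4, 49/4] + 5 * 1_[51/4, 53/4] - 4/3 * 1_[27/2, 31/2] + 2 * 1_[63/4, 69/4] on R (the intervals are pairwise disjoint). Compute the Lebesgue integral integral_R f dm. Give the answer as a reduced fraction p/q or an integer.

For a simple function f = sum_i c_i * 1_{A_i} with disjoint A_i,
  integral f dm = sum_i c_i * m(A_i).
Lengths of the A_i:
  m(A_1) = 37/4 - 29/4 = 2.
  m(A_2) = 49/4 - 39/4 = 5/2.
  m(A_3) = 53/4 - 51/4 = 1/2.
  m(A_4) = 31/2 - 27/2 = 2.
  m(A_5) = 69/4 - 63/4 = 3/2.
Contributions c_i * m(A_i):
  (0) * (2) = 0.
  (2) * (5/2) = 5.
  (5) * (1/2) = 5/2.
  (-4/3) * (2) = -8/3.
  (2) * (3/2) = 3.
Total: 0 + 5 + 5/2 - 8/3 + 3 = 47/6.

47/6


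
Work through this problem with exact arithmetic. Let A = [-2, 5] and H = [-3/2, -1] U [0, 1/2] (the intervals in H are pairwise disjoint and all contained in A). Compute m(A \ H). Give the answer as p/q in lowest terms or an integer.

The ambient interval has length m(A) = 5 - (-2) = 7.
Since the holes are disjoint and sit inside A, by finite additivity
  m(H) = sum_i (b_i - a_i), and m(A \ H) = m(A) - m(H).
Computing the hole measures:
  m(H_1) = -1 - (-3/2) = 1/2.
  m(H_2) = 1/2 - 0 = 1/2.
Summed: m(H) = 1/2 + 1/2 = 1.
So m(A \ H) = 7 - 1 = 6.

6


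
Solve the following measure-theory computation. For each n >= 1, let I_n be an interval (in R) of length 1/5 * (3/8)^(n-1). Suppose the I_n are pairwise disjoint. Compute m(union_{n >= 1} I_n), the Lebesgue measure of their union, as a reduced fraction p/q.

By countable additivity of the Lebesgue measure on pairwise disjoint measurable sets,
  m(union_{n >= 1} I_n) = sum_{n >= 1} m(I_n) = sum_{n >= 1} a * r^(n-1),
  with a = 1/5 and r = 3/8.
Since 0 < r = 3/8 < 1, the geometric series converges:
  sum_{n >= 1} a * r^(n-1) = a / (1 - r).
  = 1/5 / (1 - 3/8)
  = 1/5 / (5/8)
  = 8/25.

8/25


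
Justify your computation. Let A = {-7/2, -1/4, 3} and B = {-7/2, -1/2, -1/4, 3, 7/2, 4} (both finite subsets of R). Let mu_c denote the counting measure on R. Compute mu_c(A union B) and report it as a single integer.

Counting measure on a finite set equals cardinality. By inclusion-exclusion, |A union B| = |A| + |B| - |A cap B|.
|A| = 3, |B| = 6, |A cap B| = 3.
So mu_c(A union B) = 3 + 6 - 3 = 6.

6


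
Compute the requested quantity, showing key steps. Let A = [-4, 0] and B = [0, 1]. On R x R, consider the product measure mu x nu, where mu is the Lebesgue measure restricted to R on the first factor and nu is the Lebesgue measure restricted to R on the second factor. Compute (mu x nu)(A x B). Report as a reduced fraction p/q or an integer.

For a measurable rectangle A x B, the product measure satisfies
  (mu x nu)(A x B) = mu(A) * nu(B).
  mu(A) = 4.
  nu(B) = 1.
  (mu x nu)(A x B) = 4 * 1 = 4.

4


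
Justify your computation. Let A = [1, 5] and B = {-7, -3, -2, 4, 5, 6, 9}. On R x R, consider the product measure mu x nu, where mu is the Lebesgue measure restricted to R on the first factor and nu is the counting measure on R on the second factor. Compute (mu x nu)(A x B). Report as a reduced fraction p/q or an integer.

For a measurable rectangle A x B, the product measure satisfies
  (mu x nu)(A x B) = mu(A) * nu(B).
  mu(A) = 4.
  nu(B) = 7.
  (mu x nu)(A x B) = 4 * 7 = 28.

28


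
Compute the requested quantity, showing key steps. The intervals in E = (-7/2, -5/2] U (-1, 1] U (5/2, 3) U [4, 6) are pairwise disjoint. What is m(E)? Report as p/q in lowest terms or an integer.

For pairwise disjoint intervals, m(union_i I_i) = sum_i m(I_i),
and m is invariant under swapping open/closed endpoints (single points have measure 0).
So m(E) = sum_i (b_i - a_i).
  I_1 has length -5/2 - (-7/2) = 1.
  I_2 has length 1 - (-1) = 2.
  I_3 has length 3 - 5/2 = 1/2.
  I_4 has length 6 - 4 = 2.
Summing:
  m(E) = 1 + 2 + 1/2 + 2 = 11/2.

11/2


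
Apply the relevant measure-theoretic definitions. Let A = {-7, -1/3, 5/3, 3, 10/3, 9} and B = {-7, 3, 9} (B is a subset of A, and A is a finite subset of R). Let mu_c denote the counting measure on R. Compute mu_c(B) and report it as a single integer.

Counting measure assigns mu_c(E) = |E| (number of elements) when E is finite.
B has 3 element(s), so mu_c(B) = 3.

3


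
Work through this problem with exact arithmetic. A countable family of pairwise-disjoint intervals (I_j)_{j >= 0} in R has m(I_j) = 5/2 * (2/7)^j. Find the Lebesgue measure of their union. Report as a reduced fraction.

By countable additivity of the Lebesgue measure on pairwise disjoint measurable sets,
  m(union_{j >= 0} I_j) = sum_{j >= 0} m(I_j) = sum_{j >= 0} a * r^j,
  with a = 5/2 and r = 2/7.
Since 0 < r = 2/7 < 1, the geometric series converges:
  sum_{j >= 0} a * r^j = a / (1 - r).
  = 5/2 / (1 - 2/7)
  = 5/2 / (5/7)
  = 7/2.

7/2


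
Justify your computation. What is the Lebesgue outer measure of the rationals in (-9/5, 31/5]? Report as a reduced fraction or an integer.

Q cap (-9/5, 31/5] is countable; list its elements as q_1, q_2, ... . Fix eps > 0 and cover the k-th point by an interval of length eps * 2^(-k). The cover has total length eps * sum_{k>=1} 2^(-k) = eps, so by definition of outer measure m*(Q cap (-9/5, 31/5]) <= eps. Since eps was arbitrary and m* >= 0, the outer measure is 0.

0


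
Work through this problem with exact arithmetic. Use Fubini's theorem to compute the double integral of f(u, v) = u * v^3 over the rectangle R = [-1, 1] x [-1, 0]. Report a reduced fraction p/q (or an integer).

f(u, v) is a tensor product of a function of u and a function of v, and both factors are bounded continuous (hence Lebesgue integrable) on the rectangle, so Fubini's theorem applies:
  integral_R f d(m x m) = (integral_a1^b1 u du) * (integral_a2^b2 v^3 dv).
Inner integral in u: integral_{-1}^{1} u du = (1^2 - (-1)^2)/2
  = 0.
Inner integral in v: integral_{-1}^{0} v^3 dv = (0^4 - (-1)^4)/4
  = -1/4.
Product: (0) * (-1/4) = 0.

0


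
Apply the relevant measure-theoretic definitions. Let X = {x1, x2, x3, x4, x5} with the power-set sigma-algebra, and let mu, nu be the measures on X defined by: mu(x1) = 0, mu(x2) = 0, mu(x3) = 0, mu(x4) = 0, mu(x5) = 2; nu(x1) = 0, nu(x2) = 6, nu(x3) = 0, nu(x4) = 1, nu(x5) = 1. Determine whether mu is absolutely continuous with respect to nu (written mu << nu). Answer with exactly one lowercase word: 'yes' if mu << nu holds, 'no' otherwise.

mu << nu means: every nu-null measurable set is also mu-null; equivalently, for every atom x, if nu({x}) = 0 then mu({x}) = 0.
Checking each atom:
  x1: nu = 0, mu = 0 -> consistent with mu << nu.
  x2: nu = 6 > 0 -> no constraint.
  x3: nu = 0, mu = 0 -> consistent with mu << nu.
  x4: nu = 1 > 0 -> no constraint.
  x5: nu = 1 > 0 -> no constraint.
No atom violates the condition. Therefore mu << nu.

yes


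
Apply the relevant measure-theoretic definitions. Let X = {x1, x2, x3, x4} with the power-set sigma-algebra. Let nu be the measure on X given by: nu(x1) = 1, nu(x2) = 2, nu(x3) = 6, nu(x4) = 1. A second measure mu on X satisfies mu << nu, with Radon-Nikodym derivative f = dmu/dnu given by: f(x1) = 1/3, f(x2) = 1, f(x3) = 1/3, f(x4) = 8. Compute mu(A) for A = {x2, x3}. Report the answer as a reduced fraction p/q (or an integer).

By the defining property of the Radon-Nikodym derivative, for every measurable set A,
  mu(A) = integral_A f dnu.
Since nu is a discrete measure concentrated on the atoms of X, the integral over A reduces to the sum
  mu(A) = sum_{x in A} f(x) * nu({x}).
Computing each term:
  x2: f(x2) * nu(x2) = 1 * 2 = 2.
  x3: f(x3) * nu(x3) = 1/3 * 6 = 2.
Summing: mu(A) = 2 + 2 = 4.

4
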